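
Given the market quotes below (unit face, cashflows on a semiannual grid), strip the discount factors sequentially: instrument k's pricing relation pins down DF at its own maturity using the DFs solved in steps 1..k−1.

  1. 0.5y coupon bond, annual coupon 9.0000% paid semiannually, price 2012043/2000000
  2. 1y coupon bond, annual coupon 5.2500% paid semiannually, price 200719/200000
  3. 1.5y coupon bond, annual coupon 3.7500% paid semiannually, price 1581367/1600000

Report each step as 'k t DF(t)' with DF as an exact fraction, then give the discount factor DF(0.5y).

1 1/2 9627/10000
2 1 9533/10000
3 3/2 9349/10000
DF(0.5y) = 9627/10000 ≈ 0.962700

step 1 [0.5y] bond c/2=9/200: DF=(2012043/2000000 − 9/200·(0))/(1+9/200) = 9627/10000 ≈ 0.962700
step 2 [1y] bond c/2=21/800: DF=(200719/200000 − 21/800·(0.962700))/(1+21/800) = 9533/10000 ≈ 0.953300
step 3 [1.5y] bond c/2=3/160: DF=(1581367/1600000 − 3/160·(0.962700+0.953300))/(1+3/160) = 9349/10000 ≈ 0.934900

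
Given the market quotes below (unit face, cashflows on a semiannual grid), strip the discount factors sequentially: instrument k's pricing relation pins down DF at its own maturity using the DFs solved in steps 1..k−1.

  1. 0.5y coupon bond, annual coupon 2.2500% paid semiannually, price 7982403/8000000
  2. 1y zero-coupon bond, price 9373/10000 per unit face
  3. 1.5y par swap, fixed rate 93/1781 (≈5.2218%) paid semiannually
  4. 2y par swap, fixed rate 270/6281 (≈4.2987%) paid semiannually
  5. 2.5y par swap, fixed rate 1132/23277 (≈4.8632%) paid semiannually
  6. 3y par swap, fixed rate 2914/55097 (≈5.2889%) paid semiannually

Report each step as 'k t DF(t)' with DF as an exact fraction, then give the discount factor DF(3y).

step 1 [0.5y] bond c/2=9/800: DF=(7982403/8000000 − 9/800·(0))/(1+9/800) = 9867/10000 ≈ 0.986700
step 2 [1y] zero: DF = P = 9373/10000 ≈ 0.937300
step 3 [1.5y] swap r/2=93/3562: DF=(1 − 93/3562·(0.986700+0.937300))/(1+93/3562) = 1157/1250 ≈ 0.925600
step 4 [2y] swap r/2=135/6281: DF=(1 − 135/6281·(0.986700+0.937300+0.925600))/(1+135/6281) = 919/1000 ≈ 0.919000
step 5 [2.5y] swap r/2=566/23277: DF=(1 − 566/23277·(0.986700+0.937300+0.925600+0.919000))/(1+566/23277) = 2217/2500 ≈ 0.886800
step 6 [3y] swap r/2=1457/55097: DF=(1 − 1457/55097·(0.986700+0.937300+0.925600+0.919000+0.886800))/(1+1457/55097) = 8543/10000 ≈ 0.854300

1 1/2 9867/10000
2 1 9373/10000
3 3/2 1157/1250
4 2 919/1000
5 5/2 2217/2500
6 3 8543/10000
DF(3y) = 8543/10000 ≈ 0.854300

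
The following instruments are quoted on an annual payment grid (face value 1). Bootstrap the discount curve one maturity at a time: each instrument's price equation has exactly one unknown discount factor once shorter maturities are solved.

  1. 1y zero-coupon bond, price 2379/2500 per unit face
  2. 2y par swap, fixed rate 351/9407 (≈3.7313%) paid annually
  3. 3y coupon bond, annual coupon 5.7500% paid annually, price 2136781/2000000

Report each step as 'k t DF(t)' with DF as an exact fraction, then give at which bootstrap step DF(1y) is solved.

1 1 2379/2500
2 2 4649/5000
3 3 227/250
DF(1y) is solved at step 1

step 1 [1y] zero: DF = P = 2379/2500 ≈ 0.951600
step 2 [2y] swap r/1=351/9407: DF=(1 − 351/9407·(0.951600))/(1+351/9407) = 4649/5000 ≈ 0.929800
step 3 [3y] bond c/1=23/400: DF=(2136781/2000000 − 23/400·(0.951600+0.929800))/(1+23/400) = 227/250 ≈ 0.908000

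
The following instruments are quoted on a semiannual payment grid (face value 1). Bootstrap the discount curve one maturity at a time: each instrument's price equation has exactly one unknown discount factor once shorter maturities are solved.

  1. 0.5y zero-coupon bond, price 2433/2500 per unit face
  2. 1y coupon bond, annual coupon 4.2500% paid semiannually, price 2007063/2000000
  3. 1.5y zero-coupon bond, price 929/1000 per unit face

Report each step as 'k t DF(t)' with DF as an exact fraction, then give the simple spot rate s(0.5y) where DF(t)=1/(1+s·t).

1 1/2 2433/2500
2 1 1203/1250
3 3/2 929/1000
s(0.5y) = (1/(2433/2500) − 1)/(1/2) = 134/2433 ≈ 5.5076%

step 1 [0.5y] zero: DF = P = 2433/2500 ≈ 0.973200
step 2 [1y] bond c/2=17/800: DF=(2007063/2000000 − 17/800·(0.973200))/(1+17/800) = 1203/1250 ≈ 0.962400
step 3 [1.5y] zero: DF = P = 929/1000 ≈ 0.929000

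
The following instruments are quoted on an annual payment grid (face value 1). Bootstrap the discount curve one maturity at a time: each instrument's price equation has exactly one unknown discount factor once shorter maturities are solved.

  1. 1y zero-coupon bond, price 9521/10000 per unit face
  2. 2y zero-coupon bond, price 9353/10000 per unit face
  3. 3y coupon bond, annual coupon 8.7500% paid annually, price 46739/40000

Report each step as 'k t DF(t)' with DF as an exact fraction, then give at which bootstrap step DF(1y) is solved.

1 1 9521/10000
2 2 9353/10000
3 3 4613/5000
DF(1y) is solved at step 1

step 1 [1y] zero: DF = P = 9521/10000 ≈ 0.952100
step 2 [2y] zero: DF = P = 9353/10000 ≈ 0.935300
step 3 [3y] bond c/1=7/80: DF=(46739/40000 − 7/80·(0.952100+0.935300))/(1+7/80) = 4613/5000 ≈ 0.922600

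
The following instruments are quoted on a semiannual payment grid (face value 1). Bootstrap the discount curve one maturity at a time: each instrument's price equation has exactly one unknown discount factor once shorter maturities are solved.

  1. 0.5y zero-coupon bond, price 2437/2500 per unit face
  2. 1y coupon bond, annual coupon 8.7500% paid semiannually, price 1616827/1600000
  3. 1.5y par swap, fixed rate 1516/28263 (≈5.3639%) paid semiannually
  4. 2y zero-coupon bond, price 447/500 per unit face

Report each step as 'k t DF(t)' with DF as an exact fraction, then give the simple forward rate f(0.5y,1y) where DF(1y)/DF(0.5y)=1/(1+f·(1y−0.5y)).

step 1 [0.5y] zero: DF = P = 2437/2500 ≈ 0.974800
step 2 [1y] bond c/2=7/160: DF=(1616827/1600000 − 7/160·(0.974800))/(1+7/160) = 9273/10000 ≈ 0.927300
step 3 [1.5y] swap r/2=758/28263: DF=(1 − 758/28263·(0.974800+0.927300))/(1+758/28263) = 4621/5000 ≈ 0.924200
step 4 [2y] zero: DF = P = 447/500 ≈ 0.894000

1 1/2 2437/2500
2 1 9273/10000
3 3/2 4621/5000
4 2 447/500
f(0.5y,1y) = ((2437/2500)/(9273/10000) − 1)/(1/2) = 950/9273 ≈ 10.2448%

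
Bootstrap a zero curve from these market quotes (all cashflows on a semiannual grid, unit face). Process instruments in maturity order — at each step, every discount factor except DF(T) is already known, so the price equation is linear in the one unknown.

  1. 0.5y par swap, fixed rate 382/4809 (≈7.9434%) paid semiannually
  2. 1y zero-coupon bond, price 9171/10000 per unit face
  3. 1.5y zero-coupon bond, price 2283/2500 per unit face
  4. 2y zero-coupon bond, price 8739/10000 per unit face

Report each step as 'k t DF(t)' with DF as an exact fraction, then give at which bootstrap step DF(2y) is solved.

step 1 [0.5y] swap r/2=191/4809: DF=(1 − 191/4809·(0))/(1+191/4809) = 4809/5000 ≈ 0.961800
step 2 [1y] zero: DF = P = 9171/10000 ≈ 0.917100
step 3 [1.5y] zero: DF = P = 2283/2500 ≈ 0.913200
step 4 [2y] zero: DF = P = 8739/10000 ≈ 0.873900

1 1/2 4809/5000
2 1 9171/10000
3 3/2 2283/2500
4 2 8739/10000
DF(2y) is solved at step 4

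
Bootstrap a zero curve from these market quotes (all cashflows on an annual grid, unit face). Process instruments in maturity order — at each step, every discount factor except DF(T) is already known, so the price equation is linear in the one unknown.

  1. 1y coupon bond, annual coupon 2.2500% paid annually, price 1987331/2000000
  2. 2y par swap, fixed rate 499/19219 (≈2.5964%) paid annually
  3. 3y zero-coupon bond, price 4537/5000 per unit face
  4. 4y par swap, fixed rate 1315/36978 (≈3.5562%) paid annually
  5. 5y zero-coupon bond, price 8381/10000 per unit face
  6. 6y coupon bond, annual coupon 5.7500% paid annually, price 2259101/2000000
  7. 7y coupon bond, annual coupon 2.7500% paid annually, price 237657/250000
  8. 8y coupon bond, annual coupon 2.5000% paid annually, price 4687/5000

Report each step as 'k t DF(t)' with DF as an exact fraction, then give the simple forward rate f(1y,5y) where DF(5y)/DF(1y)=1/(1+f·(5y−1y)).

1 1 4859/5000
2 2 9501/10000
3 3 4537/5000
4 4 1737/2000
5 5 8381/10000
6 6 1643/2000
7 7 3909/5000
8 8 478/625
f(1y,5y) = ((4859/5000)/(8381/10000) − 1)/(4) = 1337/33524 ≈ 3.9882%

step 1 [1y] bond c/1=9/400: DF=(1987331/2000000 − 9/400·(0))/(1+9/400) = 4859/5000 ≈ 0.971800
step 2 [2y] swap r/1=499/19219: DF=(1 − 499/19219·(0.971800))/(1+499/19219) = 9501/10000 ≈ 0.950100
step 3 [3y] zero: DF = P = 4537/5000 ≈ 0.907400
step 4 [4y] swap r/1=1315/36978: DF=(1 − 1315/36978·(0.971800+0.950100+0.907400))/(1+1315/36978) = 1737/2000 ≈ 0.868500
step 5 [5y] zero: DF = P = 8381/10000 ≈ 0.838100
step 6 [6y] bond c/1=23/400: DF=(2259101/2000000 − 23/400·(0.971800+0.950100+0.907400+0.868500+0.838100))/(1+23/400) = 1643/2000 ≈ 0.821500
step 7 [7y] bond c/1=11/400: DF=(237657/250000 − 11/400·(0.971800+0.950100+0.907400+0.868500+0.838100+0.821500))/(1+11/400) = 3909/5000 ≈ 0.781800
step 8 [8y] bond c/1=1/40: DF=(4687/5000 − 1/40·(0.971800+0.950100+0.907400+0.868500+0.838100+0.821500+0.781800))/(1+1/40) = 478/625 ≈ 0.764800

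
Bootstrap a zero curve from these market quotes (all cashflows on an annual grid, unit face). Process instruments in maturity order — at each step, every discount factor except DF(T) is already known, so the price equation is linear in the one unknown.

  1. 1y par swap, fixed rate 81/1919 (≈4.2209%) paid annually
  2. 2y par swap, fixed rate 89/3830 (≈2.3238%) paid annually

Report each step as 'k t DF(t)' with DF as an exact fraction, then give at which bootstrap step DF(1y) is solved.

1 1 1919/2000
2 2 1911/2000
DF(1y) is solved at step 1

step 1 [1y] swap r/1=81/1919: DF=(1 − 81/1919·(0))/(1+81/1919) = 1919/2000 ≈ 0.959500
step 2 [2y] swap r/1=89/3830: DF=(1 − 89/3830·(0.959500))/(1+89/3830) = 1911/2000 ≈ 0.955500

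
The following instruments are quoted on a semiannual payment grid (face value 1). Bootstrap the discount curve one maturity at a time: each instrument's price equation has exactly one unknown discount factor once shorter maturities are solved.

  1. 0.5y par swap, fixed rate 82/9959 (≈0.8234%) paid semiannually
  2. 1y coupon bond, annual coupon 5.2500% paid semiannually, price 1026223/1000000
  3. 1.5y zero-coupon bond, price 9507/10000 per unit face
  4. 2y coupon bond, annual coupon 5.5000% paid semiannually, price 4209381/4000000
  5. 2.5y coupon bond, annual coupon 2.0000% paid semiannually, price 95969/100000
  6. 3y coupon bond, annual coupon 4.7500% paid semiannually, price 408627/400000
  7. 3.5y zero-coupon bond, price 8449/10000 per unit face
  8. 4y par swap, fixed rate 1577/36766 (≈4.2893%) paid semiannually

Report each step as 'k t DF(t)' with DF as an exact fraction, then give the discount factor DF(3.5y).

step 1 [0.5y] swap r/2=41/9959: DF=(1 − 41/9959·(0))/(1+41/9959) = 9959/10000 ≈ 0.995900
step 2 [1y] bond c/2=21/800: DF=(1026223/1000000 − 21/800·(0.995900))/(1+21/800) = 1949/2000 ≈ 0.974500
step 3 [1.5y] zero: DF = P = 9507/10000 ≈ 0.950700
step 4 [2y] bond c/2=11/400: DF=(4209381/4000000 − 11/400·(0.995900+0.974500+0.950700))/(1+11/400) = 473/500 ≈ 0.946000
step 5 [2.5y] bond c/2=1/100: DF=(95969/100000 − 1/100·(0.995900+0.974500+0.950700+0.946000))/(1+1/100) = 9119/10000 ≈ 0.911900
step 6 [3y] bond c/2=19/800: DF=(408627/400000 − 19/800·(0.995900+0.974500+0.950700+0.946000+0.911900))/(1+19/800) = 887/1000 ≈ 0.887000
step 7 [3.5y] zero: DF = P = 8449/10000 ≈ 0.844900
step 8 [4y] swap r/2=1577/73532: DF=(1 − 1577/73532·(0.995900+0.974500+0.950700+0.946000+0.911900+0.887000+0.844900))/(1+1577/73532) = 8423/10000 ≈ 0.842300

1 1/2 9959/10000
2 1 1949/2000
3 3/2 9507/10000
4 2 473/500
5 5/2 9119/10000
6 3 887/1000
7 7/2 8449/10000
8 4 8423/10000
DF(3.5y) = 8449/10000 ≈ 0.844900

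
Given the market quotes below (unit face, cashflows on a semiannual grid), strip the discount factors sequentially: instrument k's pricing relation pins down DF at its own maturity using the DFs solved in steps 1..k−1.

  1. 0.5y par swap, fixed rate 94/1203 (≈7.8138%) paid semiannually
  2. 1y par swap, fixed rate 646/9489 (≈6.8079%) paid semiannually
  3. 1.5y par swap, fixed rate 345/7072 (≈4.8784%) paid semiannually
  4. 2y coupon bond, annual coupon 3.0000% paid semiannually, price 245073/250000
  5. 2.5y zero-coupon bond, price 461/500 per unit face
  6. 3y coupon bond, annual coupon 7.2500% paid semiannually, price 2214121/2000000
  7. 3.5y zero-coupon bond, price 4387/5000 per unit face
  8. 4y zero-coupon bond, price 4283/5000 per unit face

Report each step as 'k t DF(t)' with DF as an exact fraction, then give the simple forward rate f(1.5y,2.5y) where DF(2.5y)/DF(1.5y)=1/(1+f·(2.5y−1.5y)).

step 1 [0.5y] swap r/2=47/1203: DF=(1 − 47/1203·(0))/(1+47/1203) = 1203/1250 ≈ 0.962400
step 2 [1y] swap r/2=323/9489: DF=(1 − 323/9489·(0.962400))/(1+323/9489) = 4677/5000 ≈ 0.935400
step 3 [1.5y] swap r/2=345/14144: DF=(1 − 345/14144·(0.962400+0.935400))/(1+345/14144) = 931/1000 ≈ 0.931000
step 4 [2y] bond c/2=3/200: DF=(245073/250000 − 3/200·(0.962400+0.935400+0.931000))/(1+3/200) = 231/250 ≈ 0.924000
step 5 [2.5y] zero: DF = P = 461/500 ≈ 0.922000
step 6 [3y] bond c/2=29/800: DF=(2214121/2000000 − 29/800·(0.962400+0.935400+0.931000+0.924000+0.922000))/(1+29/800) = 1131/1250 ≈ 0.904800
step 7 [3.5y] zero: DF = P = 4387/5000 ≈ 0.877400
step 8 [4y] zero: DF = P = 4283/5000 ≈ 0.856600

1 1/2 1203/1250
2 1 4677/5000
3 3/2 931/1000
4 2 231/250
5 5/2 461/500
6 3 1131/1250
7 7/2 4387/5000
8 4 4283/5000
f(1.5y,2.5y) = ((931/1000)/(461/500) − 1)/(1) = 9/922 ≈ 0.9761%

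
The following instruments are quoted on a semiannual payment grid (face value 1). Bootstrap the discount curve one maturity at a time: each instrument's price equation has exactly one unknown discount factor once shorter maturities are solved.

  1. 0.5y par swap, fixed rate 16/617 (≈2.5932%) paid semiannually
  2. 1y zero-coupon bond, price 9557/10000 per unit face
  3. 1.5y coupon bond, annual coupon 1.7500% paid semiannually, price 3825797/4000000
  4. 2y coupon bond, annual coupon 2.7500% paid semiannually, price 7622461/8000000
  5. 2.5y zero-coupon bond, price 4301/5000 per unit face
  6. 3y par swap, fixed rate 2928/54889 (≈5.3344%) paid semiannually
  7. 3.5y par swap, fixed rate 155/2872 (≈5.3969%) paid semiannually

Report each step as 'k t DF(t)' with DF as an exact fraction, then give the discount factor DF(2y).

1 1/2 617/625
2 1 9557/10000
3 3/2 9313/10000
4 2 9009/10000
5 5/2 4301/5000
6 3 1067/1250
7 7/2 1659/2000
DF(2y) = 9009/10000 ≈ 0.900900

step 1 [0.5y] swap r/2=8/617: DF=(1 − 8/617·(0))/(1+8/617) = 617/625 ≈ 0.987200
step 2 [1y] zero: DF = P = 9557/10000 ≈ 0.955700
step 3 [1.5y] bond c/2=7/800: DF=(3825797/4000000 − 7/800·(0.987200+0.955700))/(1+7/800) = 9313/10000 ≈ 0.931300
step 4 [2y] bond c/2=11/800: DF=(7622461/8000000 − 11/800·(0.987200+0.955700+0.931300))/(1+11/800) = 9009/10000 ≈ 0.900900
step 5 [2.5y] zero: DF = P = 4301/5000 ≈ 0.860200
step 6 [3y] swap r/2=1464/54889: DF=(1 − 1464/54889·(0.987200+0.955700+0.931300+0.900900+0.860200))/(1+1464/54889) = 1067/1250 ≈ 0.853600
step 7 [3.5y] swap r/2=155/5744: DF=(1 − 155/5744·(0.987200+0.955700+0.931300+0.900900+0.860200+0.853600))/(1+155/5744) = 1659/2000 ≈ 0.829500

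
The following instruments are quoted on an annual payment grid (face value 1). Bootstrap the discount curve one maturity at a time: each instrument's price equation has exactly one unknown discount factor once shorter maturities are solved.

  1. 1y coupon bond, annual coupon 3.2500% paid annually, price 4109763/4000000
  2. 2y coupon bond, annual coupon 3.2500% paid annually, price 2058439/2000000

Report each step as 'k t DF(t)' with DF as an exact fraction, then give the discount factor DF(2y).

step 1 [1y] bond c/1=13/400: DF=(4109763/4000000 − 13/400·(0))/(1+13/400) = 9951/10000 ≈ 0.995100
step 2 [2y] bond c/1=13/400: DF=(2058439/2000000 − 13/400·(0.995100))/(1+13/400) = 1931/2000 ≈ 0.965500

1 1 9951/10000
2 2 1931/2000
DF(2y) = 1931/2000 ≈ 0.965500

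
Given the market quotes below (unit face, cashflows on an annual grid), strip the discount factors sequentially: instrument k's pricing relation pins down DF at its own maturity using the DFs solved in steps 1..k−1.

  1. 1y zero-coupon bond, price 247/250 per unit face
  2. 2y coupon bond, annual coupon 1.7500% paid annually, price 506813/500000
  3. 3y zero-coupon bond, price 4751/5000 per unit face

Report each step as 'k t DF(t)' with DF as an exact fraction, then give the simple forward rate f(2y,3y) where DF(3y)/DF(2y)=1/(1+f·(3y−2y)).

1 1 247/250
2 2 612/625
3 3 4751/5000
f(2y,3y) = ((612/625)/(4751/5000) − 1)/(1) = 145/4751 ≈ 3.0520%

step 1 [1y] zero: DF = P = 247/250 ≈ 0.988000
step 2 [2y] bond c/1=7/400: DF=(506813/500000 − 7/400·(0.988000))/(1+7/400) = 612/625 ≈ 0.979200
step 3 [3y] zero: DF = P = 4751/5000 ≈ 0.950200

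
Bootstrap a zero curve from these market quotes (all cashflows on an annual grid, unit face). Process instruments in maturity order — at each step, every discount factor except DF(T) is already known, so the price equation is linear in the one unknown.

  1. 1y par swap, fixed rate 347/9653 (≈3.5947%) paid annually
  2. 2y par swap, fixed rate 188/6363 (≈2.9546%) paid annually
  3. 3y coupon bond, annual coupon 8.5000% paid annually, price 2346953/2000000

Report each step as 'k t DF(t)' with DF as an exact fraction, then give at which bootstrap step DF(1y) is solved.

1 1 9653/10000
2 2 2359/2500
3 3 233/250
DF(1y) is solved at step 1

step 1 [1y] swap r/1=347/9653: DF=(1 − 347/9653·(0))/(1+347/9653) = 9653/10000 ≈ 0.965300
step 2 [2y] swap r/1=188/6363: DF=(1 − 188/6363·(0.965300))/(1+188/6363) = 2359/2500 ≈ 0.943600
step 3 [3y] bond c/1=17/200: DF=(2346953/2000000 − 17/200·(0.965300+0.943600))/(1+17/200) = 233/250 ≈ 0.932000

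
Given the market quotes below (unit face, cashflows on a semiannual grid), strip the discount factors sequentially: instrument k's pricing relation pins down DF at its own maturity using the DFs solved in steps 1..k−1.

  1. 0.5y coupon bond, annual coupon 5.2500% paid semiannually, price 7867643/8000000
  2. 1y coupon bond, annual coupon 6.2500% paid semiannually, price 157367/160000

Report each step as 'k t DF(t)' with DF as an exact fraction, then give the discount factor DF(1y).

step 1 [0.5y] bond c/2=21/800: DF=(7867643/8000000 − 21/800·(0))/(1+21/800) = 9583/10000 ≈ 0.958300
step 2 [1y] bond c/2=1/32: DF=(157367/160000 − 1/32·(0.958300))/(1+1/32) = 9247/10000 ≈ 0.924700

1 1/2 9583/10000
2 1 9247/10000
DF(1y) = 9247/10000 ≈ 0.924700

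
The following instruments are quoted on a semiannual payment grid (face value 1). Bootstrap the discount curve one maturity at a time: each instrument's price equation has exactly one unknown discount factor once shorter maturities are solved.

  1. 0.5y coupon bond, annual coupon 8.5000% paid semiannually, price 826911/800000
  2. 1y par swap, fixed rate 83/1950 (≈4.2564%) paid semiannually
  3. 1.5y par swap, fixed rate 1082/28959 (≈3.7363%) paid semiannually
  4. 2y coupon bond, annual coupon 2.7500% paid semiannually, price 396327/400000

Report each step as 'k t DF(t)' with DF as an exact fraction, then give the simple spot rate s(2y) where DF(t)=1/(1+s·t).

step 1 [0.5y] bond c/2=17/400: DF=(826911/800000 − 17/400·(0))/(1+17/400) = 1983/2000 ≈ 0.991500
step 2 [1y] swap r/2=83/3900: DF=(1 − 83/3900·(0.991500))/(1+83/3900) = 1917/2000 ≈ 0.958500
step 3 [1.5y] swap r/2=541/28959: DF=(1 − 541/28959·(0.991500+0.958500))/(1+541/28959) = 9459/10000 ≈ 0.945900
step 4 [2y] bond c/2=11/800: DF=(396327/400000 − 11/800·(0.991500+0.958500+0.945900))/(1+11/800) = 9381/10000 ≈ 0.938100

1 1/2 1983/2000
2 1 1917/2000
3 3/2 9459/10000
4 2 9381/10000
s(2y) = (1/(9381/10000) − 1)/(2) = 619/18762 ≈ 3.2992%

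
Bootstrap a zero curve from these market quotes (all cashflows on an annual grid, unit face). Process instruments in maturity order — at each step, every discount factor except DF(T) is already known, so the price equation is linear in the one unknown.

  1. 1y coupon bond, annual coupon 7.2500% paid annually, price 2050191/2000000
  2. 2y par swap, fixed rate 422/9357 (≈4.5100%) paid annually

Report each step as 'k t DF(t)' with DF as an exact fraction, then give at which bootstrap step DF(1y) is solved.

step 1 [1y] bond c/1=29/400: DF=(2050191/2000000 − 29/400·(0))/(1+29/400) = 4779/5000 ≈ 0.955800
step 2 [2y] swap r/1=422/9357: DF=(1 − 422/9357·(0.955800))/(1+422/9357) = 2289/2500 ≈ 0.915600

1 1 4779/5000
2 2 2289/2500
DF(1y) is solved at step 1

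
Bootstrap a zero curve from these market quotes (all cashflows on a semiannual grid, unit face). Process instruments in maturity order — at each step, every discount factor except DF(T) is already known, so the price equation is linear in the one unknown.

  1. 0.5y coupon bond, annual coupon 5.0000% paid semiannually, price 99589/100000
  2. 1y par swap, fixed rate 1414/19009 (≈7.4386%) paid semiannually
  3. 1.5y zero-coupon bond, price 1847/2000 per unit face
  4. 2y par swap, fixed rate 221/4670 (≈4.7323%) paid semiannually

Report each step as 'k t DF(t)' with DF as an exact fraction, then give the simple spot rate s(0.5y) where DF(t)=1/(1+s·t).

step 1 [0.5y] bond c/2=1/40: DF=(99589/100000 − 1/40·(0))/(1+1/40) = 2429/2500 ≈ 0.971600
step 2 [1y] swap r/2=707/19009: DF=(1 − 707/19009·(0.971600))/(1+707/19009) = 9293/10000 ≈ 0.929300
step 3 [1.5y] zero: DF = P = 1847/2000 ≈ 0.923500
step 4 [2y] swap r/2=221/9340: DF=(1 − 221/9340·(0.971600+0.929300+0.923500))/(1+221/9340) = 2279/2500 ≈ 0.911600

1 1/2 2429/2500
2 1 9293/10000
3 3/2 1847/2000
4 2 2279/2500
s(0.5y) = (1/(2429/2500) − 1)/(1/2) = 142/2429 ≈ 5.8460%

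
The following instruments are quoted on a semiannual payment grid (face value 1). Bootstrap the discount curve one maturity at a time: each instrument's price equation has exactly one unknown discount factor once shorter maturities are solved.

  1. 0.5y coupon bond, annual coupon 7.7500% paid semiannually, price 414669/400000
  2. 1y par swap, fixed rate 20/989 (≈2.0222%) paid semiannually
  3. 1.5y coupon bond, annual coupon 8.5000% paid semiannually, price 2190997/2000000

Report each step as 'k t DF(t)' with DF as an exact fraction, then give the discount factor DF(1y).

1 1/2 499/500
2 1 49/50
3 3/2 4851/5000
DF(1y) = 49/50 ≈ 0.980000

step 1 [0.5y] bond c/2=31/800: DF=(414669/400000 − 31/800·(0))/(1+31/800) = 499/500 ≈ 0.998000
step 2 [1y] swap r/2=10/989: DF=(1 − 10/989·(0.998000))/(1+10/989) = 49/50 ≈ 0.980000
step 3 [1.5y] bond c/2=17/400: DF=(2190997/2000000 − 17/400·(0.998000+0.980000))/(1+17/400) = 4851/5000 ≈ 0.970200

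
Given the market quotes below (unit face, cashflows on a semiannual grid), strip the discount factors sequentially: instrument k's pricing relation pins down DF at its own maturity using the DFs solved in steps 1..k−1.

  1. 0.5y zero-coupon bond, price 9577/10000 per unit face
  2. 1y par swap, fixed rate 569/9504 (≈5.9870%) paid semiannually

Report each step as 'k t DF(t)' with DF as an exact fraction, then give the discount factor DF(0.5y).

1 1/2 9577/10000
2 1 9431/10000
DF(0.5y) = 9577/10000 ≈ 0.957700

step 1 [0.5y] zero: DF = P = 9577/10000 ≈ 0.957700
step 2 [1y] swap r/2=569/19008: DF=(1 − 569/19008·(0.957700))/(1+569/19008) = 9431/10000 ≈ 0.943100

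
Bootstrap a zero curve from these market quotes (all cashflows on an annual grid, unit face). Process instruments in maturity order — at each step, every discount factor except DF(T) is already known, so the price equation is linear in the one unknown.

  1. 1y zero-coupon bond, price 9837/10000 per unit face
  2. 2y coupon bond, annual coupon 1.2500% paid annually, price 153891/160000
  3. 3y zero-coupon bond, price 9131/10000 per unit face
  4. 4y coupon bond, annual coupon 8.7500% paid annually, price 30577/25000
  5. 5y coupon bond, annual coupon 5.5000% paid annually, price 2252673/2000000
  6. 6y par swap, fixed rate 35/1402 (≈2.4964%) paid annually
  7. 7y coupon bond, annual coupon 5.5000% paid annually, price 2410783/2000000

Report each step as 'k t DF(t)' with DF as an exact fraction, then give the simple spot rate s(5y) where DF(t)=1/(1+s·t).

1 1 9837/10000
2 2 4689/5000
3 3 9131/10000
4 4 4483/5000
5 5 8731/10000
6 6 1727/2000
7 7 343/400
s(5y) = (1/(8731/10000) − 1)/(5) = 1269/43655 ≈ 2.9069%

step 1 [1y] zero: DF = P = 9837/10000 ≈ 0.983700
step 2 [2y] bond c/1=1/80: DF=(153891/160000 − 1/80·(0.983700))/(1+1/80) = 4689/5000 ≈ 0.937800
step 3 [3y] zero: DF = P = 9131/10000 ≈ 0.913100
step 4 [4y] bond c/1=7/80: DF=(30577/25000 − 7/80·(0.983700+0.937800+0.913100))/(1+7/80) = 4483/5000 ≈ 0.896600
step 5 [5y] bond c/1=11/200: DF=(2252673/2000000 − 11/200·(0.983700+0.937800+0.913100+0.896600))/(1+11/200) = 8731/10000 ≈ 0.873100
step 6 [6y] swap r/1=35/1402: DF=(1 − 35/1402·(0.983700+0.937800+0.913100+0.896600+0.873100))/(1+35/1402) = 1727/2000 ≈ 0.863500
step 7 [7y] bond c/1=11/200: DF=(2410783/2000000 − 11/200·(0.983700+0.937800+0.913100+0.896600+0.873100+0.863500))/(1+11/200) = 343/400 ≈ 0.857500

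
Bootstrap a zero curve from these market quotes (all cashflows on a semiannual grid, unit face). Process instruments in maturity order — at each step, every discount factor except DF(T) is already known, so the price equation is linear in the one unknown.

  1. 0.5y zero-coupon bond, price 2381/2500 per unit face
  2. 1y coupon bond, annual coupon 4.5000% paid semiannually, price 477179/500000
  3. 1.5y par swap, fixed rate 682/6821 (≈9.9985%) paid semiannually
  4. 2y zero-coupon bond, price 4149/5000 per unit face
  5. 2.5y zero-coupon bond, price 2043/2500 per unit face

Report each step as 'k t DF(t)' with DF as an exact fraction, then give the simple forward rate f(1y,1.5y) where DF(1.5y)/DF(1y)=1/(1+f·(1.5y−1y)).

step 1 [0.5y] zero: DF = P = 2381/2500 ≈ 0.952400
step 2 [1y] bond c/2=9/400: DF=(477179/500000 − 9/400·(0.952400))/(1+9/400) = 2281/2500 ≈ 0.912400
step 3 [1.5y] swap r/2=341/6821: DF=(1 − 341/6821·(0.952400+0.912400))/(1+341/6821) = 2159/2500 ≈ 0.863600
step 4 [2y] zero: DF = P = 4149/5000 ≈ 0.829800
step 5 [2.5y] zero: DF = P = 2043/2500 ≈ 0.817200

1 1/2 2381/2500
2 1 2281/2500
3 3/2 2159/2500
4 2 4149/5000
5 5/2 2043/2500
f(1y,1.5y) = ((2281/2500)/(2159/2500) − 1)/(1/2) = 244/2159 ≈ 11.3015%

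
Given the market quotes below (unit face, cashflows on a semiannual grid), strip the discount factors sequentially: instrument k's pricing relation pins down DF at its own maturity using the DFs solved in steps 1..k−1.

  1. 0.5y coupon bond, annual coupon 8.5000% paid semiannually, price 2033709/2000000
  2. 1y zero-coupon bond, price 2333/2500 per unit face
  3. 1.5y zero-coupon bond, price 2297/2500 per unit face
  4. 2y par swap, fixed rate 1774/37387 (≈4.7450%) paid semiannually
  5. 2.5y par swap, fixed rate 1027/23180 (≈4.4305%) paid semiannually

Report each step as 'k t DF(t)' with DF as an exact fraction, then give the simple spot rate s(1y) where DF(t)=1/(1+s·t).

step 1 [0.5y] bond c/2=17/400: DF=(2033709/2000000 − 17/400·(0))/(1+17/400) = 4877/5000 ≈ 0.975400
step 2 [1y] zero: DF = P = 2333/2500 ≈ 0.933200
step 3 [1.5y] zero: DF = P = 2297/2500 ≈ 0.918800
step 4 [2y] swap r/2=887/37387: DF=(1 − 887/37387·(0.975400+0.933200+0.918800))/(1+887/37387) = 9113/10000 ≈ 0.911300
step 5 [2.5y] swap r/2=1027/46360: DF=(1 − 1027/46360·(0.975400+0.933200+0.918800+0.911300))/(1+1027/46360) = 8973/10000 ≈ 0.897300

1 1/2 4877/5000
2 1 2333/2500
3 3/2 2297/2500
4 2 9113/10000
5 5/2 8973/10000
s(1y) = (1/(2333/2500) − 1)/(1) = 167/2333 ≈ 7.1582%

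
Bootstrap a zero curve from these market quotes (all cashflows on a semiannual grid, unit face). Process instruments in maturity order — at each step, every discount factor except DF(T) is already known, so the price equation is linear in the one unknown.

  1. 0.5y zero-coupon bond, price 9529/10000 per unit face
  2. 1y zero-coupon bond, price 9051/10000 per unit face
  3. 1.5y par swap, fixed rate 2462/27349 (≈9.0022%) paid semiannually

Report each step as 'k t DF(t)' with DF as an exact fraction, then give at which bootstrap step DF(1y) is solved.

step 1 [0.5y] zero: DF = P = 9529/10000 ≈ 0.952900
step 2 [1y] zero: DF = P = 9051/10000 ≈ 0.905100
step 3 [1.5y] swap r/2=1231/27349: DF=(1 − 1231/27349·(0.952900+0.905100))/(1+1231/27349) = 8769/10000 ≈ 0.876900

1 1/2 9529/10000
2 1 9051/10000
3 3/2 8769/10000
DF(1y) is solved at step 2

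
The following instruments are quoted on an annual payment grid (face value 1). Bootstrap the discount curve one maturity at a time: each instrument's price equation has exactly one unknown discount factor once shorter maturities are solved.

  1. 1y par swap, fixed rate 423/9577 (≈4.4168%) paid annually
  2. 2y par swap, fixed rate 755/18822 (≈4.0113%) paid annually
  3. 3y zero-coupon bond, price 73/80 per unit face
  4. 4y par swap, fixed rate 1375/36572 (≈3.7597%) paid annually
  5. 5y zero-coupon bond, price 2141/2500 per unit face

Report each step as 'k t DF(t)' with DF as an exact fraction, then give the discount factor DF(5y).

1 1 9577/10000
2 2 1849/2000
3 3 73/80
4 4 69/80
5 5 2141/2500
DF(5y) = 2141/2500 ≈ 0.856400

step 1 [1y] swap r/1=423/9577: DF=(1 − 423/9577·(0))/(1+423/9577) = 9577/10000 ≈ 0.957700
step 2 [2y] swap r/1=755/18822: DF=(1 − 755/18822·(0.957700))/(1+755/18822) = 1849/2000 ≈ 0.924500
step 3 [3y] zero: DF = P = 73/80 ≈ 0.912500
step 4 [4y] swap r/1=1375/36572: DF=(1 − 1375/36572·(0.957700+0.924500+0.912500))/(1+1375/36572) = 69/80 ≈ 0.862500
step 5 [5y] zero: DF = P = 2141/2500 ≈ 0.856400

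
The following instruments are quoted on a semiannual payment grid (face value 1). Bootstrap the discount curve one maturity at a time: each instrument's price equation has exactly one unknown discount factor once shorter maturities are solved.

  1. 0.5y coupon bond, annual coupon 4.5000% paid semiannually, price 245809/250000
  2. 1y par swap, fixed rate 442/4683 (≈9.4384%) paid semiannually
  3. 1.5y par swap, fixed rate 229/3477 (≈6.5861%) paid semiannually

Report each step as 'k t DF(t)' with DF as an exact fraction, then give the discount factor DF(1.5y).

1 1/2 601/625
2 1 2279/2500
3 3/2 2271/2500
DF(1.5y) = 2271/2500 ≈ 0.908400

step 1 [0.5y] bond c/2=9/400: DF=(245809/250000 − 9/400·(0))/(1+9/400) = 601/625 ≈ 0.961600
step 2 [1y] swap r/2=221/4683: DF=(1 − 221/4683·(0.961600))/(1+221/4683) = 2279/2500 ≈ 0.911600
step 3 [1.5y] swap r/2=229/6954: DF=(1 − 229/6954·(0.961600+0.911600))/(1+229/6954) = 2271/2500 ≈ 0.908400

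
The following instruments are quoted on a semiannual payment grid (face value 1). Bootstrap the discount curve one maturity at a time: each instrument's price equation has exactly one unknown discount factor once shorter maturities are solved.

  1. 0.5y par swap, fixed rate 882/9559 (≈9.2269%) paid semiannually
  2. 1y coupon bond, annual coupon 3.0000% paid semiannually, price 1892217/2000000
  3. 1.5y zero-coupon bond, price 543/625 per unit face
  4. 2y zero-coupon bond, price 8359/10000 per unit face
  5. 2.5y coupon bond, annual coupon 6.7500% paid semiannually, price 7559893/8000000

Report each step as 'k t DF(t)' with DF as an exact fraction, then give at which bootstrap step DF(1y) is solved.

step 1 [0.5y] swap r/2=441/9559: DF=(1 − 441/9559·(0))/(1+441/9559) = 9559/10000 ≈ 0.955900
step 2 [1y] bond c/2=3/200: DF=(1892217/2000000 − 3/200·(0.955900))/(1+3/200) = 459/500 ≈ 0.918000
step 3 [1.5y] zero: DF = P = 543/625 ≈ 0.868800
step 4 [2y] zero: DF = P = 8359/10000 ≈ 0.835900
step 5 [2.5y] bond c/2=27/800: DF=(7559893/8000000 − 27/800·(0.955900+0.918000+0.868800+0.835900))/(1+27/800) = 7973/10000 ≈ 0.797300

1 1/2 9559/10000
2 1 459/500
3 3/2 543/625
4 2 8359/10000
5 5/2 7973/10000
DF(1y) is solved at step 2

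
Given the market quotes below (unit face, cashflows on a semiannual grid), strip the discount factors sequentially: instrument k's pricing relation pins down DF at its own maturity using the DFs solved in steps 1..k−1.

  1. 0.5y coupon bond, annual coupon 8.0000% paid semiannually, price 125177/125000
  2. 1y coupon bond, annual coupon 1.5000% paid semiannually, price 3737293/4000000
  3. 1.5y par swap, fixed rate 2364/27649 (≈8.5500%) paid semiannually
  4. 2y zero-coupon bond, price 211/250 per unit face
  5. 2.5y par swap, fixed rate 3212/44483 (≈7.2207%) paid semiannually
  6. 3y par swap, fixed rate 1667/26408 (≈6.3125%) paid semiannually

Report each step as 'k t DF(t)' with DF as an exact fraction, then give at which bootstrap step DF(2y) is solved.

step 1 [0.5y] bond c/2=1/25: DF=(125177/125000 − 1/25·(0))/(1+1/25) = 9629/10000 ≈ 0.962900
step 2 [1y] bond c/2=3/400: DF=(3737293/4000000 − 3/400·(0.962900))/(1+3/400) = 4601/5000 ≈ 0.920200
step 3 [1.5y] swap r/2=1182/27649: DF=(1 − 1182/27649·(0.962900+0.920200))/(1+1182/27649) = 4409/5000 ≈ 0.881800
step 4 [2y] zero: DF = P = 211/250 ≈ 0.844000
step 5 [2.5y] swap r/2=1606/44483: DF=(1 − 1606/44483·(0.962900+0.920200+0.881800+0.844000))/(1+1606/44483) = 4197/5000 ≈ 0.839400
step 6 [3y] swap r/2=1667/52816: DF=(1 − 1667/52816·(0.962900+0.920200+0.881800+0.844000+0.839400))/(1+1667/52816) = 8333/10000 ≈ 0.833300

1 1/2 9629/10000
2 1 4601/5000
3 3/2 4409/5000
4 2 211/250
5 5/2 4197/5000
6 3 8333/10000
DF(2y) is solved at step 4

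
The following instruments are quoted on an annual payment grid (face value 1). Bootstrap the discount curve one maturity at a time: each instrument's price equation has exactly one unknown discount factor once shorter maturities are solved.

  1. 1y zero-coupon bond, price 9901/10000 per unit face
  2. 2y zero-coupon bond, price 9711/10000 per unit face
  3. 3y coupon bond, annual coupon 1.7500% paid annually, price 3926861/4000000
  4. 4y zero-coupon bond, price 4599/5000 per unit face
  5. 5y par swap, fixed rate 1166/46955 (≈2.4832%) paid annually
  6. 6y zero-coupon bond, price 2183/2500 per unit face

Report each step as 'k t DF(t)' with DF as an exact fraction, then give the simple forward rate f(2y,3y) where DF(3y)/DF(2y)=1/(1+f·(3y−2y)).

1 1 9901/10000
2 2 9711/10000
3 3 9311/10000
4 4 4599/5000
5 5 4417/5000
6 6 2183/2500
f(2y,3y) = ((9711/10000)/(9311/10000) − 1)/(1) = 400/9311 ≈ 4.2960%

step 1 [1y] zero: DF = P = 9901/10000 ≈ 0.990100
step 2 [2y] zero: DF = P = 9711/10000 ≈ 0.971100
step 3 [3y] bond c/1=7/400: DF=(3926861/4000000 − 7/400·(0.990100+0.971100))/(1+7/400) = 9311/10000 ≈ 0.931100
step 4 [4y] zero: DF = P = 4599/5000 ≈ 0.919800
step 5 [5y] swap r/1=1166/46955: DF=(1 − 1166/46955·(0.990100+0.971100+0.931100+0.919800))/(1+1166/46955) = 4417/5000 ≈ 0.883400
step 6 [6y] zero: DF = P = 2183/2500 ≈ 0.873200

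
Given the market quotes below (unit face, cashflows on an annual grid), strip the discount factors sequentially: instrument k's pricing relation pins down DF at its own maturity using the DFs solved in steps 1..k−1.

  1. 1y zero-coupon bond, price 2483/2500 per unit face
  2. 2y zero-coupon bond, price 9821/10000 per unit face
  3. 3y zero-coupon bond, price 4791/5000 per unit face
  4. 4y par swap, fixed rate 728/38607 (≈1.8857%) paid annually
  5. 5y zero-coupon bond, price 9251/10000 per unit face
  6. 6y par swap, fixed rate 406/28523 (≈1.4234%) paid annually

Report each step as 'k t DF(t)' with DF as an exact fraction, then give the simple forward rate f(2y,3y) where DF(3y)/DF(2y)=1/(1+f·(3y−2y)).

1 1 2483/2500
2 2 9821/10000
3 3 4791/5000
4 4 1159/1250
5 5 9251/10000
6 6 2297/2500
f(2y,3y) = ((9821/10000)/(4791/5000) − 1)/(1) = 239/9582 ≈ 2.4943%

step 1 [1y] zero: DF = P = 2483/2500 ≈ 0.993200
step 2 [2y] zero: DF = P = 9821/10000 ≈ 0.982100
step 3 [3y] zero: DF = P = 4791/5000 ≈ 0.958200
step 4 [4y] swap r/1=728/38607: DF=(1 − 728/38607·(0.993200+0.982100+0.958200))/(1+728/38607) = 1159/1250 ≈ 0.927200
step 5 [5y] zero: DF = P = 9251/10000 ≈ 0.925100
step 6 [6y] swap r/1=406/28523: DF=(1 − 406/28523·(0.993200+0.982100+0.958200+0.927200+0.925100))/(1+406/28523) = 2297/2500 ≈ 0.918800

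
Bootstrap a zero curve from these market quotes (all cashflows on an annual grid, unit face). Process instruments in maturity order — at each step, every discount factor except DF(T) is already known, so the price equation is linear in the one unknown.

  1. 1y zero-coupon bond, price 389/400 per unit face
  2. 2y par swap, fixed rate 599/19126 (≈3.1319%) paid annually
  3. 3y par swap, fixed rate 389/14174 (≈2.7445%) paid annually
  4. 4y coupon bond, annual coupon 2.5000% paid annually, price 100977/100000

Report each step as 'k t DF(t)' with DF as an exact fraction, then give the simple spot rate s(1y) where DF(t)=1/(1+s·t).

1 1 389/400
2 2 9401/10000
3 3 4611/5000
4 4 229/250
s(1y) = (1/(389/400) − 1)/(1) = 11/389 ≈ 2.8278%

step 1 [1y] zero: DF = P = 389/400 ≈ 0.972500
step 2 [2y] swap r/1=599/19126: DF=(1 − 599/19126·(0.972500))/(1+599/19126) = 9401/10000 ≈ 0.940100
step 3 [3y] swap r/1=389/14174: DF=(1 − 389/14174·(0.972500+0.940100))/(1+389/14174) = 4611/5000 ≈ 0.922200
step 4 [4y] bond c/1=1/40: DF=(100977/100000 − 1/40·(0.972500+0.940100+0.922200))/(1+1/40) = 229/250 ≈ 0.916000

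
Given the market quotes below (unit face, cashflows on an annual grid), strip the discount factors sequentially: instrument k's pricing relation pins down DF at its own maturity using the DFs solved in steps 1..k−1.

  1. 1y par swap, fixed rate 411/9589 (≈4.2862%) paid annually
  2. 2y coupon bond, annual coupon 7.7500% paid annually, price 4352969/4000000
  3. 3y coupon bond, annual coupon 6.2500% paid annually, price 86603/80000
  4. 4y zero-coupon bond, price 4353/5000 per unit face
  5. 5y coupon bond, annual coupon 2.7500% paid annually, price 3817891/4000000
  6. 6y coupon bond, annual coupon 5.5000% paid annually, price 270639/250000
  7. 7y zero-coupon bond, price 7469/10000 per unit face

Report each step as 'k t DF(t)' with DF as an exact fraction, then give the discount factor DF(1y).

1 1 9589/10000
2 2 941/1000
3 3 9071/10000
4 4 4353/5000
5 5 1661/2000
6 6 7911/10000
7 7 7469/10000
DF(1y) = 9589/10000 ≈ 0.958900

step 1 [1y] swap r/1=411/9589: DF=(1 − 411/9589·(0))/(1+411/9589) = 9589/10000 ≈ 0.958900
step 2 [2y] bond c/1=31/400: DF=(4352969/4000000 − 31/400·(0.958900))/(1+31/400) = 941/1000 ≈ 0.941000
step 3 [3y] bond c/1=1/16: DF=(86603/80000 − 1/16·(0.958900+0.941000))/(1+1/16) = 9071/10000 ≈ 0.907100
step 4 [4y] zero: DF = P = 4353/5000 ≈ 0.870600
step 5 [5y] bond c/1=11/400: DF=(3817891/4000000 − 11/400·(0.958900+0.941000+0.907100+0.870600))/(1+11/400) = 1661/2000 ≈ 0.830500
step 6 [6y] bond c/1=11/200: DF=(270639/250000 − 11/200·(0.958900+0.941000+0.907100+0.870600+0.830500))/(1+11/200) = 7911/10000 ≈ 0.791100
step 7 [7y] zero: DF = P = 7469/10000 ≈ 0.746900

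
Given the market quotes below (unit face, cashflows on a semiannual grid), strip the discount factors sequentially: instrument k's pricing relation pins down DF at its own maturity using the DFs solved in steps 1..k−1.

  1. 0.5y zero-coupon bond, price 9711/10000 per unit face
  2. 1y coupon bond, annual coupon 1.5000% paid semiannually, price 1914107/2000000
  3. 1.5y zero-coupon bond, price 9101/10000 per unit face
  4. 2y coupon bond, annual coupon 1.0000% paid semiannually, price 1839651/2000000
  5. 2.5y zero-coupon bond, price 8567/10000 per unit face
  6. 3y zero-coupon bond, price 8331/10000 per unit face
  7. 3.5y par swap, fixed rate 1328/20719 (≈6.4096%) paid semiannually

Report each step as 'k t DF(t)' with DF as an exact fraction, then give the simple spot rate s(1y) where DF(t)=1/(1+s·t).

1 1/2 9711/10000
2 1 9427/10000
3 3/2 9101/10000
4 2 2253/2500
5 5/2 8567/10000
6 3 8331/10000
7 7/2 1001/1250
s(1y) = (1/(9427/10000) − 1)/(1) = 573/9427 ≈ 6.0783%

step 1 [0.5y] zero: DF = P = 9711/10000 ≈ 0.971100
step 2 [1y] bond c/2=3/400: DF=(1914107/2000000 − 3/400·(0.971100))/(1+3/400) = 9427/10000 ≈ 0.942700
step 3 [1.5y] zero: DF = P = 9101/10000 ≈ 0.910100
step 4 [2y] bond c/2=1/200: DF=(1839651/2000000 − 1/200·(0.971100+0.942700+0.910100))/(1+1/200) = 2253/2500 ≈ 0.901200
step 5 [2.5y] zero: DF = P = 8567/10000 ≈ 0.856700
step 6 [3y] zero: DF = P = 8331/10000 ≈ 0.833100
step 7 [3.5y] swap r/2=664/20719: DF=(1 − 664/20719·(0.971100+0.942700+0.910100+0.901200+0.856700+0.833100))/(1+664/20719) = 1001/1250 ≈ 0.800800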